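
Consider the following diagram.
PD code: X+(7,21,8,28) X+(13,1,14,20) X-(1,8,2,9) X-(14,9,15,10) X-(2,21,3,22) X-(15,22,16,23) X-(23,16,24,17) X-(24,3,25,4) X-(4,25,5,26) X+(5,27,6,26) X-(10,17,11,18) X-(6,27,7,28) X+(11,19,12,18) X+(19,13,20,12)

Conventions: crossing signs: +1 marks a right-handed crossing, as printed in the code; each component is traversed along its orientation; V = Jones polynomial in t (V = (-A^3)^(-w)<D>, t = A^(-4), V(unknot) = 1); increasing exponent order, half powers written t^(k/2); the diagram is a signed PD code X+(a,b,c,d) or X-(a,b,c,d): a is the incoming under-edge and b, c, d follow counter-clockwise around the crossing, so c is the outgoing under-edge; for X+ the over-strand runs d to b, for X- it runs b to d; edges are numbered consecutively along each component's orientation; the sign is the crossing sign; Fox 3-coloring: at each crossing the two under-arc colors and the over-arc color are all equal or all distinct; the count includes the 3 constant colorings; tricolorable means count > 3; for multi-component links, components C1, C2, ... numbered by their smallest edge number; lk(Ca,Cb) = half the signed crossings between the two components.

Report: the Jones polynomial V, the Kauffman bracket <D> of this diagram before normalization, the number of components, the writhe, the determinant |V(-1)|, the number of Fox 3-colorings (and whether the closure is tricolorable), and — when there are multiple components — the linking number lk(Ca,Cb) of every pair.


Jones polynomial: V(t) = -t^(-9/2) - t^(-5/2) + t^(-3/2) - t^(-1/2)
<D> = -A^-10 + A^-6 - A^-2 - A^6; writhe -4
components 2, writhe -4 (14 crossings)
linking number lk(C1,C2) = -2
3-colorings: 3 of 3^14, det 4 — not tricolorable
note: w = -4 (over 14 crossings) is diagram-only; (-A^3)^(4) removes it from V


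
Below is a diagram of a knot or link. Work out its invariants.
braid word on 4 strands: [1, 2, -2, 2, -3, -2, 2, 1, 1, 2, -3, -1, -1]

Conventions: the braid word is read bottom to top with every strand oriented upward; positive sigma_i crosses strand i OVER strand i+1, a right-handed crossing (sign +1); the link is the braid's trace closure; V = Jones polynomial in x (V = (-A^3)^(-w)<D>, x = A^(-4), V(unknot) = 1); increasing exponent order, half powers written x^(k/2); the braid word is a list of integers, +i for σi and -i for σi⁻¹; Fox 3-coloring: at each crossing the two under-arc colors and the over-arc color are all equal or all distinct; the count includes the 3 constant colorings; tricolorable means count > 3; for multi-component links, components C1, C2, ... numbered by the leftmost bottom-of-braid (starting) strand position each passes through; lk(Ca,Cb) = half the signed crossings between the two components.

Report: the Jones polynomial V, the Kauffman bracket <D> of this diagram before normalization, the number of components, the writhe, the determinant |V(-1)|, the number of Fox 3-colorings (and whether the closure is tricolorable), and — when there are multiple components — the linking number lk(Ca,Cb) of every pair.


V = x^-2 - x^-1 + 2 - 2x + x^2 - x^3 + x^4
<D> = -A^-13 + A^-9 - A^-5 + 2A^-1 - 2A^3 + A^7 - A^11 (w = +1)
1 component over 13 crossings, w = +1
9 Fox colorings among 3^13, |V(-1)| = 9: tricolorable
why: |V(-1)| = 9: so tricolorable, since 3 divides 9


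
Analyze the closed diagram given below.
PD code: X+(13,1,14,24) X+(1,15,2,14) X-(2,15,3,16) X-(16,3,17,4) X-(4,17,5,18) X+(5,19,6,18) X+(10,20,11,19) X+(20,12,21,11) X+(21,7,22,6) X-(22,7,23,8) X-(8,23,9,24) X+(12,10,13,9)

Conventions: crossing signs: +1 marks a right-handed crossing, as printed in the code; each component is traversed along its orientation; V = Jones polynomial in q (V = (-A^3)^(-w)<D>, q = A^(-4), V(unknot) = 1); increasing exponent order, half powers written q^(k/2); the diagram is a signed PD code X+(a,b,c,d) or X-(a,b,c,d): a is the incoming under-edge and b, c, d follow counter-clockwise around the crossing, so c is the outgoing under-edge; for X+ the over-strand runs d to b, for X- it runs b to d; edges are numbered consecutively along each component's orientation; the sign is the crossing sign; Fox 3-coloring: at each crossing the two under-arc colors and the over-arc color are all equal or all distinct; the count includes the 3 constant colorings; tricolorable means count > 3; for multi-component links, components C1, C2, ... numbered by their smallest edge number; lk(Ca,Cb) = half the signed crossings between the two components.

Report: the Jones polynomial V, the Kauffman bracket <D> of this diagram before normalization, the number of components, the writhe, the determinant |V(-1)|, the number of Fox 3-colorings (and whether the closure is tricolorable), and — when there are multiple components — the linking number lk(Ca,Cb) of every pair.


V = q + q^3 - q^4
<D> = -A^-10 + A^-6 + A^2 (w = +2)
1 component over 12 crossings, w = +2
9 Fox colorings among 3^12, |V(-1)| = 3: tricolorable
why: w = +2 shifts under R1 moves; the (-A^3)^(-2) factor cancels that in V


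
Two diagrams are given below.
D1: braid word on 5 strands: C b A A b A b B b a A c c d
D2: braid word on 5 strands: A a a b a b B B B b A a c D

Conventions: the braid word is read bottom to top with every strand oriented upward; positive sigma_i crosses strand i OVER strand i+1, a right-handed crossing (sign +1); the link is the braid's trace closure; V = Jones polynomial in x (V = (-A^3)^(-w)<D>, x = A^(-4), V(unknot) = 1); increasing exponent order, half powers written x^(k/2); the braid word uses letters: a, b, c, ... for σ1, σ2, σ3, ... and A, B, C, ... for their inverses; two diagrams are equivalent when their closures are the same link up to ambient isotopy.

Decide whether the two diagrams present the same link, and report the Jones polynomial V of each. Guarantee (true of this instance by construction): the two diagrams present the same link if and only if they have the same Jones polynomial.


equivalent: no
V(D1) = -x^-3 + 2x^-2 - 2x^-1 + 3 - 2x + 2x^2 - x^3  (w +2, c 14, <D> = -A^-6 + 2A^-2 - 2A^2 + 3A^6 - 2A^10 + 2A^14 - A^18)
V(D2) = 1  [14 crossings, <D> = A^6, w = +2]
key observation: comparing 2 Jones polynomials yields 2 groups


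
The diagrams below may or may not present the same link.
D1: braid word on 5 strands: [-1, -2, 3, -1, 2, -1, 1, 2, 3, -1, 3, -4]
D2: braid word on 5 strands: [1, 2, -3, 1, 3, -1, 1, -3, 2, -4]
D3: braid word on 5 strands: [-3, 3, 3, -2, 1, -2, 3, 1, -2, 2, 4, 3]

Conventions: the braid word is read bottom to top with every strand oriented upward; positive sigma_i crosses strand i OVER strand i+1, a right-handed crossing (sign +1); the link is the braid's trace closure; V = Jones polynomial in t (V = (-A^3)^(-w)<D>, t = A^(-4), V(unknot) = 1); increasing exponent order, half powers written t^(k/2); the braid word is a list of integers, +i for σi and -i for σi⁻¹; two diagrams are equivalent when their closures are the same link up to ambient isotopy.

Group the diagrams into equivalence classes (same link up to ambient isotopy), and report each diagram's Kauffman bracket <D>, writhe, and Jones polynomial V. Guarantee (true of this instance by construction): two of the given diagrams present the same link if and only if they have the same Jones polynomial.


equivalence classes: {D1} | {D2} | {D3}
D1 (bracket -A^-20 + A^-16 - A^-12 + 2A^-8 - A^-4 + 2 - A^4; 12 crossings at w = 0): V = -t^-1 + 2 - t + 2t^2 - t^3 + t^4 - t^5
V(D2) = t + t^3 - t^4  [10 crossings, <D> = -A^-10 + A^-6 + A^2, w = +2]
V(D3) = t^-1 - 1 + 2t - 3t^2 + 3t^3 - 2t^4 + 2t^5 - t^6  [12 crossings, <D> = -A^-12 + 2A^-8 - 2A^-4 + 3 - 3A^4 + 2A^8 - A^12 + A^16, w = +4]
key observation: V(t) takes 3 values over 3 diagrams, fixing the grouping


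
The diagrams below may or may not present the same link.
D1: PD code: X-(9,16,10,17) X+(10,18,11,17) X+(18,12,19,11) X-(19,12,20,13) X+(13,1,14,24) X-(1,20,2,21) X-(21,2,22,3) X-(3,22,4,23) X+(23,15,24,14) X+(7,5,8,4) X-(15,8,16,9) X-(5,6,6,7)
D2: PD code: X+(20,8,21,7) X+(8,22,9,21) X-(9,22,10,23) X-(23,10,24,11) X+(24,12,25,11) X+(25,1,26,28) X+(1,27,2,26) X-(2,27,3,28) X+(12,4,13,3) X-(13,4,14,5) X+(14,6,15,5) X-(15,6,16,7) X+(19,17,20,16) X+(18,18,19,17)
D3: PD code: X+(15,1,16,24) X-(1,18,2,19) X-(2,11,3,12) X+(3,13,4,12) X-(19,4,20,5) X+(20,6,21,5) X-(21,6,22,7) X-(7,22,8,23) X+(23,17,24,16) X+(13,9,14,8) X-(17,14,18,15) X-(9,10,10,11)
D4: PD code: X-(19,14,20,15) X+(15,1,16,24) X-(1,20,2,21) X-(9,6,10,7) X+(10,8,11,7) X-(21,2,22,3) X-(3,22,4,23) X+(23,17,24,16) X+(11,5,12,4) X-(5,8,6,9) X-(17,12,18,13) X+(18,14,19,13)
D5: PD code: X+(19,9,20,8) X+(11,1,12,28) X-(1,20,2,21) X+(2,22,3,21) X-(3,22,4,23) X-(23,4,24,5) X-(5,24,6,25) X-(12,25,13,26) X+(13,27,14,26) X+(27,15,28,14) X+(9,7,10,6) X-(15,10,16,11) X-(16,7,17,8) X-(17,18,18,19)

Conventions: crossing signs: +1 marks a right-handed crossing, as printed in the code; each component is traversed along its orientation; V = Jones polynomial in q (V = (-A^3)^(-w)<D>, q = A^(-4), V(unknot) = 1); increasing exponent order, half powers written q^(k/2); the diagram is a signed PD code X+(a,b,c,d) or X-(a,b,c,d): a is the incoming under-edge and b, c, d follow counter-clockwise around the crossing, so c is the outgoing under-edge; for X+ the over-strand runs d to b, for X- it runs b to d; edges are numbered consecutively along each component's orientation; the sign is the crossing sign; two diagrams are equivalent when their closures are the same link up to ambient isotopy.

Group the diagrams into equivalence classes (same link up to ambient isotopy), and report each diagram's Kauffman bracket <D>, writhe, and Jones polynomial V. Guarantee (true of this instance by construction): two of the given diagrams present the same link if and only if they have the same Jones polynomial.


equivalence classes: {D1, D3, D4, D5} | {D2}
D1 (bracket A^-10 - A^-6 + 2A^-2 - 2A^2 + 2A^6 - 2A^10 + A^14; 12 crossings at w = -2): V = q^-5 - 2q^-4 + 2q^-3 - 2q^-2 + 2q^-1 - 1 + q
V(D2) = 1  [14 crossings, <D> = A^12, w = +4]
D3 (bracket A^-10 - A^-6 + 2A^-2 - 2A^2 + 2A^6 - 2A^10 + A^14; 12 crossings at w = -2): V = q^-5 - 2q^-4 + 2q^-3 - 2q^-2 + 2q^-1 - 1 + q
V(D4) = q^-5 - 2q^-4 + 2q^-3 - 2q^-2 + 2q^-1 - 1 + q  [12 crossings, <D> = A^-10 - A^-6 + 2A^-2 - 2A^2 + 2A^6 - 2A^10 + A^14, w = -2]
D5 (bracket A^-10 - A^-6 + 2A^-2 - 2A^2 + 2A^6 - 2A^10 + A^14; 14 crossings at w = -2): V = q^-5 - 2q^-4 + 2q^-3 - 2q^-2 + 2q^-1 - 1 + q
key observation: comparing 5 Jones polynomials yields 2 groups


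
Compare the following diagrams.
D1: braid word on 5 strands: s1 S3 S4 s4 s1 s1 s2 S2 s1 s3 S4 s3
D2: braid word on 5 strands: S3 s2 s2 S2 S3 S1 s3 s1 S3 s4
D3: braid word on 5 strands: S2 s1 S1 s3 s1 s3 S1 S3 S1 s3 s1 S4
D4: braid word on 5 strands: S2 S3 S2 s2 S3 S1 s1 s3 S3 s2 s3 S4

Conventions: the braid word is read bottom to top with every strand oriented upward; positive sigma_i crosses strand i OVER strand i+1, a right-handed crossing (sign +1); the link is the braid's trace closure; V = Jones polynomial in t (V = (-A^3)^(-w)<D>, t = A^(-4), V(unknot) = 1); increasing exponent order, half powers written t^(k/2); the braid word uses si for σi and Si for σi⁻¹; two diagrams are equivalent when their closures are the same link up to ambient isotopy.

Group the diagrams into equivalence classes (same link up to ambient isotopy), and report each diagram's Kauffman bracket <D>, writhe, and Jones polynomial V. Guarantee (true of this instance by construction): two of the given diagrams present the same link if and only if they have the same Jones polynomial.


classes: {D1} | {D2, D4} | {D3}
V(D1) = t + t^2 + t^3 + t^6  [12 crossings, <D> = A^-12 + 1 + A^4 + A^8, w = +4]
D2 (bracket 1 + A^4 + A^8 + A^12; 10 crossings at w = 0): V = t^-3 + t^-2 + t^-1 + 1
V(D3) = 1 + t + t^2 + t^3  [12 crossings, <D> = A^-12 + A^-8 + A^-4 + 1, w = 0]
D4 (bracket A^-6 + A^-2 + A^2 + A^6; 12 crossings at w = -2): V = t^-3 + t^-2 + t^-1 + 1
insight: 3 values of V(t) split the 4 diagrams


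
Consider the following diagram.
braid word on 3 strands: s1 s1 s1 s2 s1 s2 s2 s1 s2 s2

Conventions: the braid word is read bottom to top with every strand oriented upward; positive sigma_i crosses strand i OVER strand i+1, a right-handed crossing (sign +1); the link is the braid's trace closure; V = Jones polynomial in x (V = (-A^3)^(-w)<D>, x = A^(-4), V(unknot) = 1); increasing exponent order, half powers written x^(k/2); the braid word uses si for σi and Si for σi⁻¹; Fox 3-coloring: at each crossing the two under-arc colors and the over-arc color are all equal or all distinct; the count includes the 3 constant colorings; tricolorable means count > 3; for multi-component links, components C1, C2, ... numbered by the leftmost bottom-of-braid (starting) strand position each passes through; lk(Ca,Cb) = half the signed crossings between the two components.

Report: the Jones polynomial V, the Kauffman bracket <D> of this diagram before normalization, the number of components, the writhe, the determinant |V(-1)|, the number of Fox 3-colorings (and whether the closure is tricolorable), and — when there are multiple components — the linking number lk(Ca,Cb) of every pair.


Jones polynomial: V(x) = x^4 + x^6 - x^10
<D> = -A^-10 + A^6 + A^14; writhe +10
components 1, writhe +10 (10 crossings)
3-colorings: 3 of 3^10, det 1 — not tricolorable
note: det 1 = |V(-1)|; not divisible by 3, so not tricolorable


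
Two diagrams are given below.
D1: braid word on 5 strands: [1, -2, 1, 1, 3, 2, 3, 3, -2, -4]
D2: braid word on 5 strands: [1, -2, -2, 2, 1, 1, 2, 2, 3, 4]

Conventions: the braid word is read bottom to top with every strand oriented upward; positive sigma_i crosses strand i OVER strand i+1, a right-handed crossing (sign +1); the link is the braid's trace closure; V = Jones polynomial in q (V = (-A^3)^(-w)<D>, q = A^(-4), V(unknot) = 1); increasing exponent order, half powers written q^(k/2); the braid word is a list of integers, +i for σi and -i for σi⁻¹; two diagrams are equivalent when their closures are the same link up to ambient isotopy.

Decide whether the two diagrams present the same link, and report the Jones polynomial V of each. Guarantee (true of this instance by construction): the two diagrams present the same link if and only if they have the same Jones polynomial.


equivalent: yes
D1 (bracket -A^-12 + A^-8 - A^-4 + 2 - A^4 + A^8; 10 crossings at w = +4): V = q - q^2 + 2q^3 - q^4 + q^5 - q^6
D2 (bracket -A^-6 + A^-2 - A^2 + 2A^6 - A^10 + A^14; 10 crossings at w = +6): V = q - q^2 + 2q^3 - q^4 + q^5 - q^6
key observation: D2 (10 crossings) and D1 (10) are Markov-related braid presentations


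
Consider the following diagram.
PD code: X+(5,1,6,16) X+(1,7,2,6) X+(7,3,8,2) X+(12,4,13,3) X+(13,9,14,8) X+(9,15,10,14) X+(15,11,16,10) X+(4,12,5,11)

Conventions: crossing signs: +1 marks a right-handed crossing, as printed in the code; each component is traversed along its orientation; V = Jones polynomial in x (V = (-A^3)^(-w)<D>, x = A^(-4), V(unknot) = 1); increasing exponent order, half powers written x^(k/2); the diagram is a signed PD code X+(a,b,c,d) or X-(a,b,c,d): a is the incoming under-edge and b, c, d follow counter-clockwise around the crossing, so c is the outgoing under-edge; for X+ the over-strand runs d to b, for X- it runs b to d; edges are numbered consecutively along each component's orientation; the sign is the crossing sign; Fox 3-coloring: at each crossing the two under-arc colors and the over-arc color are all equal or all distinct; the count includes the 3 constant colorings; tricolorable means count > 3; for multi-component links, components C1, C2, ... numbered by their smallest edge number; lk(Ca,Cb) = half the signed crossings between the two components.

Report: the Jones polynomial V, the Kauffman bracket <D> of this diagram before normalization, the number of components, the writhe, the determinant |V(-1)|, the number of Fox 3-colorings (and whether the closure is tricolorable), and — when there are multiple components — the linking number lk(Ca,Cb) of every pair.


V = x^3 + x^5 - x^8
<D> = -A^-8 + A^4 + A^12 (w = +8)
1 component over 8 crossings, w = +8
9 Fox colorings among 3^8, |V(-1)| = 3: tricolorable
why: w = +8 shifts under R1 moves; the (-A^3)^(-8) factor cancels that in V


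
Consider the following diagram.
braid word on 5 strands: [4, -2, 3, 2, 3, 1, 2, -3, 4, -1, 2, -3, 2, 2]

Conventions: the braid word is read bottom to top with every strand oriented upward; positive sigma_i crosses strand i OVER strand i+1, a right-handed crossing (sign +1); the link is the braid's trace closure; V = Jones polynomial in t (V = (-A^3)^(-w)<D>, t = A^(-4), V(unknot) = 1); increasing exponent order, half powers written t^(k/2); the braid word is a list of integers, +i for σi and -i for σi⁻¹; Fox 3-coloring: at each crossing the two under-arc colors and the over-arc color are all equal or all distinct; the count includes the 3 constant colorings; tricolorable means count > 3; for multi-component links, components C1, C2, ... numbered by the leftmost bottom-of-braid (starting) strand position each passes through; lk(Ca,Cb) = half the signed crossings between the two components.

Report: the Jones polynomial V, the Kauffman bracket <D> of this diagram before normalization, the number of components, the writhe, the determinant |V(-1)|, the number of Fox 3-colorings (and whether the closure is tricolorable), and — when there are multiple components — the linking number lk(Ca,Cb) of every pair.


Jones polynomial: V(t) = t - t^2 + 2t^3 - t^4 + t^5 - t^6
<D> = -A^-6 + A^-2 - A^2 + 2A^6 - A^10 + A^14; writhe +6
components 1, writhe +6 (14 crossings)
3-colorings: 3 of 3^14, det 7 — not tricolorable
note: det 7 = |V(-1)|; not divisible by 3, so not tricolorable


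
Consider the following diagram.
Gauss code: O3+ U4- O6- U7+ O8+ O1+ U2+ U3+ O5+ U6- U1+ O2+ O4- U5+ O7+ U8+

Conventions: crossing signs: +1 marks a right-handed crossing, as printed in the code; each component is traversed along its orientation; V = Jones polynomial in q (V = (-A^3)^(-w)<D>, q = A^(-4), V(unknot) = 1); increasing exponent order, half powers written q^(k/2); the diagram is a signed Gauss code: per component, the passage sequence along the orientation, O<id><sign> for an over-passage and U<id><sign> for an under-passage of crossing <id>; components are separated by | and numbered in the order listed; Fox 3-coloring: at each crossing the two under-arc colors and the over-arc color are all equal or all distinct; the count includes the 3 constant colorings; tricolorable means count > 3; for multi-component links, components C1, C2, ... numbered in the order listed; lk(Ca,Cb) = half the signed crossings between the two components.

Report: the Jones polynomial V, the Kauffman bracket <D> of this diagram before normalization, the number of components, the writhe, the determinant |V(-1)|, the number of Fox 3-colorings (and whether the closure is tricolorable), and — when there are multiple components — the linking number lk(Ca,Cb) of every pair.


V = 2q - 2q^2 + 3q^3 - 3q^4 + 2q^5 - 2q^6 + q^7
<D> = A^-16 - 2A^-12 + 2A^-8 - 3A^-4 + 3 - 2A^4 + 2A^8 (w = +4)
1 component over 8 crossings, w = +4
9 Fox colorings among 3^8, |V(-1)| = 15: tricolorable
why: |V(-1)| = 15: so tricolorable, since 3 divides 15


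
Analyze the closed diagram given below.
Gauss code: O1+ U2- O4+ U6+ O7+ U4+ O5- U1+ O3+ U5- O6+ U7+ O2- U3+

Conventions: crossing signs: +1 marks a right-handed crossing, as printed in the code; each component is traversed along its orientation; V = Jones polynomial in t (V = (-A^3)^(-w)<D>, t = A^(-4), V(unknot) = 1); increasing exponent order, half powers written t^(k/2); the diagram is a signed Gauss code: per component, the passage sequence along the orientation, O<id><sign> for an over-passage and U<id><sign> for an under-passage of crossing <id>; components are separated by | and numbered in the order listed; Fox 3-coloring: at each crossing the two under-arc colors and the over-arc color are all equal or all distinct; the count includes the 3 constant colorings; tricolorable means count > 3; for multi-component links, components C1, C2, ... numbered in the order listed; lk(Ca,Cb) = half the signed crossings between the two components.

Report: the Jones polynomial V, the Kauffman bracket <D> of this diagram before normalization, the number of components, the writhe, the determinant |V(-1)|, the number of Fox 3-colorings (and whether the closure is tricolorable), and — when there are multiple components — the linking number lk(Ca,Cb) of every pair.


V(t) = t^-1 - 2 + 3t - 3t^2 + 4t^3 - 3t^4 + 2t^5 - t^6
bracket: A^-15 - 2A^-11 + 3A^-7 - 4A^-3 + 3A - 3A^5 + 2A^9 - A^13, w = +3
1 component, writhe +3, over 7 crossings
det 19, colorings 3 of 3^7 — not tricolorable
observation: det 19 = |V(-1)|; not divisible by 3, so not tricolorable


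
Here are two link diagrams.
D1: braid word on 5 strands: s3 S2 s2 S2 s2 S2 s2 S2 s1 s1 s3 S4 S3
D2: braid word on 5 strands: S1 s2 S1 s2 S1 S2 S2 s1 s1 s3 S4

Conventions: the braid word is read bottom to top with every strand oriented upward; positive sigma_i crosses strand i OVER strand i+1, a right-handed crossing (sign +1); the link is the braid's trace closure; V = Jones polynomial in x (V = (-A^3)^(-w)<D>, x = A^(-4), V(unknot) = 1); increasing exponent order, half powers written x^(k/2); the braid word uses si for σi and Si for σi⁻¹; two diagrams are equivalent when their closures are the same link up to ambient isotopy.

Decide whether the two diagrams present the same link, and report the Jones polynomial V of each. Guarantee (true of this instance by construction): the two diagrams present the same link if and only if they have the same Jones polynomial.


equivalent: no
V(D1) = -x^(1/2) - x^(5/2)  (w +1, c 13, <D> = A^-7 + A)
V(D2) = x^(-7/2) - x^(-5/2) + x^(-3/2) - 2x^(-1/2) - x^(3/2)  [11 crossings, <D> = A^-9 + 2A^-1 - A^3 + A^7 - A^11, w = -1]
key observation: comparing 2 Jones polynomials yields 2 groups


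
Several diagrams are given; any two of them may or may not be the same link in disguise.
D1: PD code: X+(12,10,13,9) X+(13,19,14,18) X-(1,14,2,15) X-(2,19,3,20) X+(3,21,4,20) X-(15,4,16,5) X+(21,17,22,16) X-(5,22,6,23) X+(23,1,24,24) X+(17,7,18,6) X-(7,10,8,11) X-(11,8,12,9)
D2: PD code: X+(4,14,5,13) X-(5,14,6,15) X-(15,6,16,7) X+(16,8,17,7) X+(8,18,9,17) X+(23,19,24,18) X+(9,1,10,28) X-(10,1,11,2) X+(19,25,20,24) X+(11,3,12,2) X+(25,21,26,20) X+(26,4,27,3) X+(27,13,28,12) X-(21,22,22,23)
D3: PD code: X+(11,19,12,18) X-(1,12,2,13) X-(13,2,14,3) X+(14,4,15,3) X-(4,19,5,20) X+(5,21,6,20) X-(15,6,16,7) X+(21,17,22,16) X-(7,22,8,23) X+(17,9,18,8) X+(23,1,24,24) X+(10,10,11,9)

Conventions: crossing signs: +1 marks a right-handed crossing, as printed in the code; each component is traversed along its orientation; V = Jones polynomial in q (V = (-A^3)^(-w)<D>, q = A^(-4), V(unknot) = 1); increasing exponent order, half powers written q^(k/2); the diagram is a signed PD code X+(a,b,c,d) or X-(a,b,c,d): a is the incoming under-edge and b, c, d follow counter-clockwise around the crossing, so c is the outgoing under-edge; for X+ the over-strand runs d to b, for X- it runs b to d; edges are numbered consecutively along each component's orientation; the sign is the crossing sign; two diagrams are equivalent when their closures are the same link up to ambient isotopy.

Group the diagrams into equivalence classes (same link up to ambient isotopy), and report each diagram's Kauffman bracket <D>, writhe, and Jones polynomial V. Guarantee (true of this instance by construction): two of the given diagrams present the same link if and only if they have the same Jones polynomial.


classes: {D1, D3} | {D2}
V(D1) = -q^-3 + 2q^-2 - 2q^-1 + 3 - 2q + 2q^2 - q^3  [12 crossings, <D> = -A^-12 + 2A^-8 - 2A^-4 + 3 - 2A^4 + 2A^8 - A^12, w = 0]
V(D2) = q^2 + 2q^4 - 2q^5 + q^6 - 2q^7 + q^8  [14 crossings, <D> = A^-14 - 2A^-10 + A^-6 - 2A^-2 + 2A^2 + A^10, w = +6]
V(D3) = -q^-3 + 2q^-2 - 2q^-1 + 3 - 2q + 2q^2 - q^3  (w +2, c 12, <D> = -A^-6 + 2A^-2 - 2A^2 + 3A^6 - 2A^10 + 2A^14 - A^18)
insight: comparing 3 Jones polynomials yields 2 groups


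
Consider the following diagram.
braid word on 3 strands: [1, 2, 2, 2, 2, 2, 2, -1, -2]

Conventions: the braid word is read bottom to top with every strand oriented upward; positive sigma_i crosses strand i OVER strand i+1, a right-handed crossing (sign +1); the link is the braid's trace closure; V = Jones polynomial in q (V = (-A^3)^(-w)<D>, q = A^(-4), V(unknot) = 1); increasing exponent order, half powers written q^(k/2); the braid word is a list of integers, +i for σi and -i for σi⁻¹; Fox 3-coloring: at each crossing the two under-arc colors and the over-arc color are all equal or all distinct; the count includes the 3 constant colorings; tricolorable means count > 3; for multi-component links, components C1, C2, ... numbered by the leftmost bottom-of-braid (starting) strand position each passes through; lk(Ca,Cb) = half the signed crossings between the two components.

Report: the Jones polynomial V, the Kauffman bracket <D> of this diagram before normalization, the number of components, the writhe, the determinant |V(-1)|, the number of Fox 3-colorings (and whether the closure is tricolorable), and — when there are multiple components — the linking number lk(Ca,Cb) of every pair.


V(q) = -q^(5/2) - q^(9/2) + q^(11/2) - q^(13/2) + q^(15/2) - q^(17/2)
bracket: A^-19 - A^-15 + A^-11 - A^-7 + A^-3 + A^5, w = +5
2 components, writhe +5, over 9 crossings
lk(C1,C2) = +3
det 6, colorings 9 of 3^9 — tricolorable
observation: w = +5 shifts under R1 moves; the (-A^3)^(-5) factor cancels that in V


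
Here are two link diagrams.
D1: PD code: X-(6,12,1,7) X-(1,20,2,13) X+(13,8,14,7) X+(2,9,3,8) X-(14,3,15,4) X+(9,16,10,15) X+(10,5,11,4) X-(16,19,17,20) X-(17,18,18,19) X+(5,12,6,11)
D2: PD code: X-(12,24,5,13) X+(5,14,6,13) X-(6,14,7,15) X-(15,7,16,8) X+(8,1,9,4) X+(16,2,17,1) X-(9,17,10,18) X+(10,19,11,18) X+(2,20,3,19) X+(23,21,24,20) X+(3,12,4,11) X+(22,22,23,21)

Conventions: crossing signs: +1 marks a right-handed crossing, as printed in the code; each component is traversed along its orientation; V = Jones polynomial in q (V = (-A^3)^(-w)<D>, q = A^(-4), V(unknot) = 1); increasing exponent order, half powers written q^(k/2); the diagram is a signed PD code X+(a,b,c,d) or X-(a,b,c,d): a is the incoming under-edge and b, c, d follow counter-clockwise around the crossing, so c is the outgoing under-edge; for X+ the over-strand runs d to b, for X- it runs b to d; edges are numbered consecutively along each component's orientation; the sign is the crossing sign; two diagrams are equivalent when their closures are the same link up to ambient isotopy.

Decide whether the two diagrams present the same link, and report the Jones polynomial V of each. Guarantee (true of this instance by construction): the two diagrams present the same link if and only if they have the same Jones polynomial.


equivalent: yes
V(D1) = 2 + q^2 + q^4  (w 0, c 10, <D> = A^-16 + A^-8 + 2)
D2 (bracket A^-4 + A^4 + 2A^12; 12 crossings at w = +4): V = 2 + q^2 + q^4
why: Reidemeister moves carry D1 (10 crossings) to D2 (12)


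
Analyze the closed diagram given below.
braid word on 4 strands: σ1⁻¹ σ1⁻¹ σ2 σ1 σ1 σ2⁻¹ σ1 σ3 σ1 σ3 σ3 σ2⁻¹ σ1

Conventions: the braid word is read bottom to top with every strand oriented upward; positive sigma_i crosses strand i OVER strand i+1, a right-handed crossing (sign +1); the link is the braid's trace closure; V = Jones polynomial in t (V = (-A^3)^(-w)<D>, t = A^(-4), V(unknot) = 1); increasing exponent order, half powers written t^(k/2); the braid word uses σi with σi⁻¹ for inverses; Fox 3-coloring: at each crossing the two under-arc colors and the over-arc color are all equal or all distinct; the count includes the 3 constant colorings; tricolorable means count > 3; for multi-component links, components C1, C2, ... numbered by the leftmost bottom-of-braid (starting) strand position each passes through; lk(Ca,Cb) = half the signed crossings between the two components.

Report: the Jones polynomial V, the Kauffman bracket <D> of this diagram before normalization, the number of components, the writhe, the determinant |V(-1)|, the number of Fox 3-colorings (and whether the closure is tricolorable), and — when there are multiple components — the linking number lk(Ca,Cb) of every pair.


V(t) = 1 - t + 3t^2 - 4t^3 + 5t^4 - 6t^5 + 5t^6 - 4t^7 + 3t^8 - t^9
bracket: A^-21 - 3A^-17 + 4A^-13 - 5A^-9 + 6A^-5 - 5A^-1 + 4A^3 - 3A^7 + A^11 - A^15, w = +5
1 component, writhe +5, over 13 crossings
det 33, colorings 9 of 3^13 — tricolorable
observation: w = +5 shifts under R1 moves; the (-A^3)^(-5) factor cancels that in V


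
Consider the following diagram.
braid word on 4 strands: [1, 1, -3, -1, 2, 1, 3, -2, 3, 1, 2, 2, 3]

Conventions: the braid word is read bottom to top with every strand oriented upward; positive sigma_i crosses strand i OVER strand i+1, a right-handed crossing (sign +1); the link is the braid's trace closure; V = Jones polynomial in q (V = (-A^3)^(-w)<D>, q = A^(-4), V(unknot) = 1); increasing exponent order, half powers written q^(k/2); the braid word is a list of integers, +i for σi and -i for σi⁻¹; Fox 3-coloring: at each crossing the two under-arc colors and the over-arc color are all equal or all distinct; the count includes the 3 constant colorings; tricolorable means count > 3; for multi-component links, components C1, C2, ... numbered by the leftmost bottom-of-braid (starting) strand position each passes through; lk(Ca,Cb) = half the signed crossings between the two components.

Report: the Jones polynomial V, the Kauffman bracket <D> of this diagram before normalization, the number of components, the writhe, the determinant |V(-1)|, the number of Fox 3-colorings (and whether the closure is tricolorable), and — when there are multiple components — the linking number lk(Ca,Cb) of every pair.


Jones polynomial: V(q) = q^2 - q^3 + 3q^4 - 3q^5 + 3q^6 - 3q^7 + 2q^8 - q^9
<D> = A^-15 - 2A^-11 + 3A^-7 - 3A^-3 + 3A - 3A^5 + A^9 - A^13; writhe +7
components 1, writhe +7 (13 crossings)
3-colorings: 3 of 3^13, det 17 — not tricolorable
note: V spans 7 powers of q: at least 7 crossings in any diagram


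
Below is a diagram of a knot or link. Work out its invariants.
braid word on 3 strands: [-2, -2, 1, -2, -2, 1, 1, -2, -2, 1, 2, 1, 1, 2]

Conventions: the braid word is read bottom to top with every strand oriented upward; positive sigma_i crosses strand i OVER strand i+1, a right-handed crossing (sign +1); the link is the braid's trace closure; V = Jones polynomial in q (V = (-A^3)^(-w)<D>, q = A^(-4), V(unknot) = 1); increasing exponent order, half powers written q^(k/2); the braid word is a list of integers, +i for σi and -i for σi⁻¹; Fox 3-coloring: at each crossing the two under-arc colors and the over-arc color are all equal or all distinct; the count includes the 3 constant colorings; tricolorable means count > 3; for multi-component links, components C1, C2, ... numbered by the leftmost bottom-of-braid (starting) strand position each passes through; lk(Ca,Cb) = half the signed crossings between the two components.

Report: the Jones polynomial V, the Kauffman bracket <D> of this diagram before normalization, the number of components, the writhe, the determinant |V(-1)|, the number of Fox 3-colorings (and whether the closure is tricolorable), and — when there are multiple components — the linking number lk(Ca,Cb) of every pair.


Jones polynomial: V(q) = q^-1 + 2q - q^2 + 2q^3 - q^4 + q^5
<D> = A^-14 - A^-10 + 2A^-6 - A^-2 + 2A^2 + A^10; writhe +2
components 3, writhe +2 (14 crossings)
linking number lk(C1,C2) = +2
lk(C1,C3): -1
lk(C2,C3) = 0
3-colorings: 3 of 3^14, det 8 — not tricolorable
note: the 3 component pairs carry total linking +1


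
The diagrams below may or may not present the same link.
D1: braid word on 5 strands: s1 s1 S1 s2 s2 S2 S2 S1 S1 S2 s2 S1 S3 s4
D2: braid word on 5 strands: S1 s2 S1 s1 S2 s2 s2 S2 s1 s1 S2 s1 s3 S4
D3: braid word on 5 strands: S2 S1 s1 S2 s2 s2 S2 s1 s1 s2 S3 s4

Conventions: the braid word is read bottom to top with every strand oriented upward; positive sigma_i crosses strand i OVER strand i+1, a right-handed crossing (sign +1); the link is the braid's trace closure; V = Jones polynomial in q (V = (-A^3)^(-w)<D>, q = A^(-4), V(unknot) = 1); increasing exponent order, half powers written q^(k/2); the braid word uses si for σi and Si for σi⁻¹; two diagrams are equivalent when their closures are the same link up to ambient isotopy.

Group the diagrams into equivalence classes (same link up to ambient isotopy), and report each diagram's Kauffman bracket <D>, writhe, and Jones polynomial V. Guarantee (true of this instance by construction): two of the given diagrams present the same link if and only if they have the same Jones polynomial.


grouping into links: {D1} | {D2, D3}
V(D1) = q^-3 + q^-2 + q^-1 + 1  (w -2, c 14, <D> = A^-6 + A^-2 + A^2 + A^6)
V(D2) = 1 + q + q^2 + q^3  [14 crossings, <D> = A^-6 + A^-2 + A^2 + A^6, w = +2]
D3 (bracket A^-6 + A^-2 + A^2 + A^6; 12 crossings at w = +2): V = 1 + q + q^2 + q^3
why: comparing 3 Jones polynomials yields 2 groups


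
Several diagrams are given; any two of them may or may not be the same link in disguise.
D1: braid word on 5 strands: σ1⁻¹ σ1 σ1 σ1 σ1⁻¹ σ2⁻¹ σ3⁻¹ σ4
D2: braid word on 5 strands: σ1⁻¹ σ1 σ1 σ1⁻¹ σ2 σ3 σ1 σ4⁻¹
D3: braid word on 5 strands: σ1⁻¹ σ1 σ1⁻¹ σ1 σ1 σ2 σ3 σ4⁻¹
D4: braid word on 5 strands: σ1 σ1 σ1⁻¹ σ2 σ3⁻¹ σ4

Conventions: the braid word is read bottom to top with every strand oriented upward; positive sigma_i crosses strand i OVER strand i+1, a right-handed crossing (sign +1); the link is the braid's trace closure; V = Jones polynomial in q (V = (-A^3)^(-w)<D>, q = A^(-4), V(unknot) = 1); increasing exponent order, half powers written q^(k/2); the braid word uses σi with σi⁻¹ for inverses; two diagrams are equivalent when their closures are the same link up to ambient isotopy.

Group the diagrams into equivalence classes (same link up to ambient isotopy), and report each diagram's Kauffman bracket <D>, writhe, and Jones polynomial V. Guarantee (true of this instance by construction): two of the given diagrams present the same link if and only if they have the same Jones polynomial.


classes: {D1, D2, D3, D4}
V(D1) = 1  [8 crossings, <D> = 1, w = 0]
D2 (bracket A^6; 8 crossings at w = +2): V = 1
D3 (bracket A^6; 8 crossings at w = +2): V = 1
V(D4) = 1  [6 crossings, <D> = A^6, w = +2]
note: all 4 diagrams share one V(q), hence one class


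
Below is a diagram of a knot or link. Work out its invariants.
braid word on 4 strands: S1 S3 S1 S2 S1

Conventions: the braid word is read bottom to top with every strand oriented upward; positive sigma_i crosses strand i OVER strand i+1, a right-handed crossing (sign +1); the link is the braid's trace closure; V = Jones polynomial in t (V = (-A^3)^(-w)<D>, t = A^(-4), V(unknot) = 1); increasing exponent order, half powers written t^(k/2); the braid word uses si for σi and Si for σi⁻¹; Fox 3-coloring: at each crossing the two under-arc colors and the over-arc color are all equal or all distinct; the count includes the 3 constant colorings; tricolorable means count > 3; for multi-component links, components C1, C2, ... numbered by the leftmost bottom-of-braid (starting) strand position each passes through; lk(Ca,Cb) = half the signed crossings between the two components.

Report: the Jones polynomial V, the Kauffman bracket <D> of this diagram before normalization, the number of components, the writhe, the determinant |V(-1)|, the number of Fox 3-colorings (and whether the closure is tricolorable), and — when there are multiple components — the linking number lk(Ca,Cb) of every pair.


Jones polynomial: V(t) = -t^-4 + t^-3 + t^-1
<D> = -A^-11 - A^-3 + A; writhe -5
components 1, writhe -5 (5 crossings)
3-colorings: 9 of 3^5, det 3 — tricolorable
note: det 3 = |V(-1)|; divisible by 3, so tricolorable


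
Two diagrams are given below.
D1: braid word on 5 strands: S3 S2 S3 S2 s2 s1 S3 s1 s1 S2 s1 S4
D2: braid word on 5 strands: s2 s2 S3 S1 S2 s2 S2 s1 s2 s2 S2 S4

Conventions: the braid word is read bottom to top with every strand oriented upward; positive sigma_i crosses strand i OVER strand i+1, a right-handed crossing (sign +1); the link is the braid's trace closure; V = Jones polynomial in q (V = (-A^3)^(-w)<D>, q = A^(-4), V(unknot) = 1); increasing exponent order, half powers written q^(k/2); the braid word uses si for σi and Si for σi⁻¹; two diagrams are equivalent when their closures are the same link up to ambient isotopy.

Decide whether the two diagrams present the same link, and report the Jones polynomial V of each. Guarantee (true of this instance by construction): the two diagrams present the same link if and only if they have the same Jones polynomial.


equivalent: no
V(D1) = q^-4 - 2q^-3 + 3q^-2 - 4q^-1 + 5 - 4q + 3q^2 - 2q^3 + q^4  (w -2, c 12, <D> = A^-22 - 2A^-18 + 3A^-14 - 4A^-10 + 5A^-6 - 4A^-2 + 3A^2 - 2A^6 + A^10)
V(D2) = q + q^3 - q^4  [12 crossings, <D> = -A^-16 + A^-12 + A^-4, w = 0]
key observation: comparing 2 Jones polynomials yields 2 groups


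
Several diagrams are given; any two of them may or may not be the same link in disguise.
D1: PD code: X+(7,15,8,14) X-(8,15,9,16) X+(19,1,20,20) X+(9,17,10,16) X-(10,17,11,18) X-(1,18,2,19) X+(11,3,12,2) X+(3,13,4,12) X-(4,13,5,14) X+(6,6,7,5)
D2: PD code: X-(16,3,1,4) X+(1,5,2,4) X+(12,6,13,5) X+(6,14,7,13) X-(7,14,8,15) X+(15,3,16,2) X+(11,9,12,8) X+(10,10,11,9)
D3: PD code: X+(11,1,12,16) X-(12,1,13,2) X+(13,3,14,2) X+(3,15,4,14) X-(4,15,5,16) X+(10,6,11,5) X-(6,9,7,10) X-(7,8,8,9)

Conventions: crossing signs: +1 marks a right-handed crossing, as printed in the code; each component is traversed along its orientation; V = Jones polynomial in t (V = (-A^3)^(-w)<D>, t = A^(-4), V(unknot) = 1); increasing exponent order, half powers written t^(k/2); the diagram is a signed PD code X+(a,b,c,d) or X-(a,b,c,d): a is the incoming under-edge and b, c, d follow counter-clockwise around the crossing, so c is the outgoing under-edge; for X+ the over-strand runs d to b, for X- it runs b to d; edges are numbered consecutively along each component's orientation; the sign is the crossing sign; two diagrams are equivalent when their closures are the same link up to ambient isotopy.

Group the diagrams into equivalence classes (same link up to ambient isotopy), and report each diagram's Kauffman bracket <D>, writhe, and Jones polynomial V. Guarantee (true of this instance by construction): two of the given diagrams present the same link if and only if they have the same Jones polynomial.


equivalence classes: {D1, D2, D3}
D1 (bracket A^6; 10 crossings at w = +2): V = 1
V(D2) = 1  (w +4, c 8, <D> = A^12)
D3 (bracket 1; 8 crossings at w = 0): V = 1
key observation: all 3 diagrams share one V(t), hence one class


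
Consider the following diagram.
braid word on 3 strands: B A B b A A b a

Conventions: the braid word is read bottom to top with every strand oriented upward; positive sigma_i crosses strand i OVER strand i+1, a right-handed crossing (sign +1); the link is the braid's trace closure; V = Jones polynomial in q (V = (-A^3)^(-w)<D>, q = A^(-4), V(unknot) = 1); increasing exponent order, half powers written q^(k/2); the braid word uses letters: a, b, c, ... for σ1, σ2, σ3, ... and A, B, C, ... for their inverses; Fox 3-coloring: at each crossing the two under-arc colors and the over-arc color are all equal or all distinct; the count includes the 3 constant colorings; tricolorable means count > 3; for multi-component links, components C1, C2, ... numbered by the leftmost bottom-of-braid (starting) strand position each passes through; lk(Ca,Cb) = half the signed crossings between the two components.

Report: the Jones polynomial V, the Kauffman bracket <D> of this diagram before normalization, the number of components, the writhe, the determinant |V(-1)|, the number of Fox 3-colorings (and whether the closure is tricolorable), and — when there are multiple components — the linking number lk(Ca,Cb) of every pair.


Jones polynomial: V(q) = -q^-4 + q^-3 + q^-1
<D> = A^-2 + A^6 - A^10; writhe -2
components 1, writhe -2 (8 crossings)
3-colorings: 9 of 3^8, det 3 — tricolorable
note: V spans 3 powers of q: at least 3 crossings in any diagram
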